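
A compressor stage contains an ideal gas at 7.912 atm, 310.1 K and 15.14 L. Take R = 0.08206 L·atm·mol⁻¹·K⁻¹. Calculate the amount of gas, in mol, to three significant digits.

n ≈ 4.71 mol

PV = nRT ⇒ n = PV/(RT) = (7.912 × 15.14) / (0.08206 × 310.1)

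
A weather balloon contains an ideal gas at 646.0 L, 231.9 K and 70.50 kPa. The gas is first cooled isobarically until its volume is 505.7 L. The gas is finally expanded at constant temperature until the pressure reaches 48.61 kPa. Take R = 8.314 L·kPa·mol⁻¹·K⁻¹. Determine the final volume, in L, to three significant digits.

V₃ ≈ 733 L

Isobaric, so V/T is constant: P₂ = P₁; T₂ = T₁·(V₂/V₁) = 181.5 K.
Isothermal, so P V is constant: T₃ = T₂; V₃ = V₂·(P₂/P₃) = 733.4 L.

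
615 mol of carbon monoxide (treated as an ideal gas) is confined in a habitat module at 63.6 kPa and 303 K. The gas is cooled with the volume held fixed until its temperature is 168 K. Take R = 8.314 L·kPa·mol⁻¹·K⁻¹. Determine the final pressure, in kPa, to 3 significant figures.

From PV = nRT: V₁ = nRT₁/P₁ = 2.436e+04 L.
V constant ⇒ P ∝ T: V₂ = V₁; P₂ = P₁·(T₂/T₁) = 35.26 kPa.

P₂ ≈ 35.3 kPa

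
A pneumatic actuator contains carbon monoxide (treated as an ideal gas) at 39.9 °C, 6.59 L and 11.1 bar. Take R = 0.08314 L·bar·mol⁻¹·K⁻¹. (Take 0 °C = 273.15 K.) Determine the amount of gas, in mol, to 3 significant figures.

Convert: T = 313.05 K.
PV = nRT ⇒ n = PV/(RT) = (11.1 × 6.59) / (0.08314 × 313.05)

n ≈ 2.81 mol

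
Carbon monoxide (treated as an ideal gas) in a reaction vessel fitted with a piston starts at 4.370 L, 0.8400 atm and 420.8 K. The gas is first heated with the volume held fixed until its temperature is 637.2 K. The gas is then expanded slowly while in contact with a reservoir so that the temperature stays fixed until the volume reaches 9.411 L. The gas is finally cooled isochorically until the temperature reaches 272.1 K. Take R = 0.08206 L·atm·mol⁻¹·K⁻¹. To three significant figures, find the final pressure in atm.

Isochoric, so P/T is constant: V₂ = V₁; P₂ = P₁·(T₂/T₁) = 1.272 atm.
T constant ⇒ Boyle's law P V = const: T₃ = T₂; P₃ = P₂·(V₂/V₃) = 0.5906 atm.
V constant ⇒ P ∝ T: V₄ = V₃; P₄ = P₃·(T₄/T₃) = 0.2522 atm.

P₄ ≈ 0.252 atm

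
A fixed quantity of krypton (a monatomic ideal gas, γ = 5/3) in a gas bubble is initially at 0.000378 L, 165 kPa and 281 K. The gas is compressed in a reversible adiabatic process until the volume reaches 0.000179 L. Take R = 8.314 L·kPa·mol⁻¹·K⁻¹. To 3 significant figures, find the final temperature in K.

Adiabatic (γ = 5/3), T V^(γ−1) and P V^γ constant: T₂ = T₁·(V₁/V₂)^(γ−1) = 462.5 K; P₂ = P₁·(V₁/V₂)^γ = 573.5 kPa.

T₂ ≈ 463 K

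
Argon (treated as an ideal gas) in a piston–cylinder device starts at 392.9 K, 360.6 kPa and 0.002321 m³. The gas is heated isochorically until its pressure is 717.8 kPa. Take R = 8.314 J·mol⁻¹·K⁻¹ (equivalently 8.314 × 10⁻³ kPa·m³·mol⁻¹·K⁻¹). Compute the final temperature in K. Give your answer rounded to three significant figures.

T₂ ≈ 782 K

Isochoric, so P/T is constant: V₂ = V₁; T₂ = T₁·(P₂/P₁) = 782.1 K.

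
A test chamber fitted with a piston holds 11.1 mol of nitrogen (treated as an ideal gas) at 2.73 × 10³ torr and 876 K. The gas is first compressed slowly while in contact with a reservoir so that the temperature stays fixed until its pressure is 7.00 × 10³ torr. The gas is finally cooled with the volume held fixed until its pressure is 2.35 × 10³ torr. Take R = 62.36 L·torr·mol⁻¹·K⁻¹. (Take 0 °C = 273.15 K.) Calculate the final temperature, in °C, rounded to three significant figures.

From PV = nRT: V₁ = nRT₁/P₁ = 222.1 L.
Isothermal, so P V is constant: T₂ = T₁; V₂ = V₁·(P₁/P₂) = 86.62 L.
Isochoric, so P/T is constant: V₃ = V₂; T₃ = T₂·(P₃/P₂) = 294.1 K.

T₃ ≈ 20.9 °C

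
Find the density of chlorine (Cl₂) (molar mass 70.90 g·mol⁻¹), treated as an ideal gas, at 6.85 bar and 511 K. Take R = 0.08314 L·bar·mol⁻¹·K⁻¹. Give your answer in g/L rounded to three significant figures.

ρ = PM/(RT) = (6.85 × 70.90) / (0.08314 × 511.0)

ρ ≈ 11.4 g/L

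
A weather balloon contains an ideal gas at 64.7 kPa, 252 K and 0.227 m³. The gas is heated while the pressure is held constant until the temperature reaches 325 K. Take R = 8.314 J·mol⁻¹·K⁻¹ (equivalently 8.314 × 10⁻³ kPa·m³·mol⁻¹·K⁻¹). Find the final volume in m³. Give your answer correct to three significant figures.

V₂ ≈ 0.293 m³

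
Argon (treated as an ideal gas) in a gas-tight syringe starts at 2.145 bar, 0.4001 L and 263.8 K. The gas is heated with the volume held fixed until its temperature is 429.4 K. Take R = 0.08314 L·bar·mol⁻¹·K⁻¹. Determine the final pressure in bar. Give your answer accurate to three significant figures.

V constant ⇒ P ∝ T: V₂ = V₁; P₂ = P₁·(T₂/T₁) = 3.492 bar.

P₂ ≈ 3.49 bar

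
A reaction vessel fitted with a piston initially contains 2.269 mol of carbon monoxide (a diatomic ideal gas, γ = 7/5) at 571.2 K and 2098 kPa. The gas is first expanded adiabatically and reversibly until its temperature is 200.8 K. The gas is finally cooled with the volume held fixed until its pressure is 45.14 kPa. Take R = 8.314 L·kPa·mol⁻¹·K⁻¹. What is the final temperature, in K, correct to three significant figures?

From PV = nRT: V₁ = nRT₁/P₁ = 5.136 L.
Adiabatic (γ = 7/5), T V^(γ−1) and P V^γ constant: P₂ = P₁·(T₂/T₁)^(γ/(γ−1)) = 54.04 kPa; V₂ = V₁·(T₁/T₂)^(1/(γ−1)) = 70.10 L.
V constant ⇒ P ∝ T: V₃ = V₂; T₃ = T₂·(P₃/P₂) = 167.7 K.

T₃ ≈ 168 K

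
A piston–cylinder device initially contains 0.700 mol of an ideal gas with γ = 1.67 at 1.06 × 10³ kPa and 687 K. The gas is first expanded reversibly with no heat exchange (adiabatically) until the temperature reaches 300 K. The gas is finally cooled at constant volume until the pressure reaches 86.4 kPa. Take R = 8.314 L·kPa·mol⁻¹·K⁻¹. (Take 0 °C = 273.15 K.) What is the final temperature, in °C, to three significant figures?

From PV = nRT: V₁ = nRT₁/P₁ = 3.772 L.
Reversible adiabatic, γ = 1.67: P₂ = P₁·(T₂/T₁)^(γ/(γ−1)) = 134.4 kPa; V₂ = V₁·(T₁/T₂)^(1/(γ−1)) = 12.99 L.
Isochoric, so P/T is constant: V₃ = V₂; T₃ = T₂·(P₃/P₂) = 192.9 K.

T₃ ≈ -80.3 °C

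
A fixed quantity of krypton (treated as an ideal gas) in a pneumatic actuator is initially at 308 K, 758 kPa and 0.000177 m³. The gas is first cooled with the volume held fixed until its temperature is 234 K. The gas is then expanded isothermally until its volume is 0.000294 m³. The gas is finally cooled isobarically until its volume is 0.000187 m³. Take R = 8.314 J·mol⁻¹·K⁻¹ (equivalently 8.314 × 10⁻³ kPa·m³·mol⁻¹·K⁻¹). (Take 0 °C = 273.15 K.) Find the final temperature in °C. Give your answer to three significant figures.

T₄ ≈ -124 °C

Isochoric, so P/T is constant: V₂ = V₁; P₂ = P₁·(T₂/T₁) = 575.9 kPa.
T constant ⇒ Boyle's law P V = const: T₃ = T₂; P₃ = P₂·(V₂/V₃) = 346.7 kPa.
Isobaric, so V/T is constant: P₄ = P₃; T₄ = T₃·(V₄/V₃) = 148.8 K.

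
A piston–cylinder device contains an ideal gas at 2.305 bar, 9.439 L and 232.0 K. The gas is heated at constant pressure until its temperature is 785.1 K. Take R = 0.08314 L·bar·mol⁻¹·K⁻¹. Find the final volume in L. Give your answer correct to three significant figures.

V₂ ≈ 31.9 L

P constant ⇒ V ∝ T: P₂ = P₁; V₂ = V₁·(T₂/T₁) = 31.94 L.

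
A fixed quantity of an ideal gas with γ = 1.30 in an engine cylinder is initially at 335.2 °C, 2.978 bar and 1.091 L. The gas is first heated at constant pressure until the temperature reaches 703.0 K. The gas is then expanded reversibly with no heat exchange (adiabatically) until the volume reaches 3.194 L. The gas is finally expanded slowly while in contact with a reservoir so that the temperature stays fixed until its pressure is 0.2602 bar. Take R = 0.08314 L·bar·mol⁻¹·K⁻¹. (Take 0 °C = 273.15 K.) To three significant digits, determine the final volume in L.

V₄ ≈ 10.9 L

Convert: T₁ = 608.3 K.
P constant ⇒ V ∝ T: P₂ = P₁; V₂ = V₁·(T₂/T₁) = 1.261 L.
Adiabatic (γ = 1.30), T V^(γ−1) and P V^γ constant: T₃ = T₂·(V₂/V₃)^(γ−1) = 531.9 K; P₃ = P₂·(V₂/V₃)^γ = 0.8894 bar.
T constant ⇒ Boyle's law P V = const: T₄ = T₃; V₄ = V₃·(P₃/P₄) = 10.92 L.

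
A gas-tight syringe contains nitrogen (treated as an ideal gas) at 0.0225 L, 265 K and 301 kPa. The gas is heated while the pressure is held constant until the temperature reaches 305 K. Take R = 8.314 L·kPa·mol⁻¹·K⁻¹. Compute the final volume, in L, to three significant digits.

V₂ ≈ 0.0259 L

P constant ⇒ V ∝ T: P₂ = P₁; V₂ = V₁·(T₂/T₁) = 0.02590 L.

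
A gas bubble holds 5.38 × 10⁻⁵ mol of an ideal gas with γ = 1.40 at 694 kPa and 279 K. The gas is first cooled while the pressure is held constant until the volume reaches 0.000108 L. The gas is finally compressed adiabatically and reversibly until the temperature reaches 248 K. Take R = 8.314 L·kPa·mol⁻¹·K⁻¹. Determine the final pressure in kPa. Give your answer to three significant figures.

P₃ ≈ 2.74e+03 kPa

From PV = nRT: V₁ = nRT₁/P₁ = 0.0001798 L.
P constant ⇒ V ∝ T: P₂ = P₁; T₂ = T₁·(V₂/V₁) = 167.6 K.
Adiabatic (γ = 1.40), T V^(γ−1) and P V^γ constant: P₃ = P₂·(T₃/T₂)^(γ/(γ−1)) = 2737 kPa; V₃ = V₂·(T₂/T₃)^(1/(γ−1)) = 4.053e-05 L.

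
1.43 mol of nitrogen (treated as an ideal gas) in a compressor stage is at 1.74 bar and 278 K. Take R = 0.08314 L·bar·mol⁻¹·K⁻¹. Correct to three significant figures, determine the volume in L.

PV = nRT ⇒ V = nRT/P = (1.43 × 0.08314 × 278) / 1.74

V ≈ 19.0 L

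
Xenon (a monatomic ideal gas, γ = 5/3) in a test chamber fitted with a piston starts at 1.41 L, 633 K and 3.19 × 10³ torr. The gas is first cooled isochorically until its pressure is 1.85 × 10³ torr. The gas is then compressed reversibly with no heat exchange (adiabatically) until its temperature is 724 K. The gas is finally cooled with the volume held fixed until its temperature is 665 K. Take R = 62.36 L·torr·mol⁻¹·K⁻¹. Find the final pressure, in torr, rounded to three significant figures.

P₄ ≈ 9.28e+03 torr

Isochoric, so P/T is constant: V₂ = V₁; T₂ = T₁·(P₂/P₁) = 367.1 K.
Adiabatic (γ = 5/3), T V^(γ−1) and P V^γ constant: P₃ = P₂·(T₃/T₂)^(γ/(γ−1)) = 1.011e+04 torr; V₃ = V₂·(T₂/T₃)^(1/(γ−1)) = 0.5091 L.
Isochoric, so P/T is constant: V₄ = V₃; P₄ = P₃·(T₄/T₃) = 9282 torr.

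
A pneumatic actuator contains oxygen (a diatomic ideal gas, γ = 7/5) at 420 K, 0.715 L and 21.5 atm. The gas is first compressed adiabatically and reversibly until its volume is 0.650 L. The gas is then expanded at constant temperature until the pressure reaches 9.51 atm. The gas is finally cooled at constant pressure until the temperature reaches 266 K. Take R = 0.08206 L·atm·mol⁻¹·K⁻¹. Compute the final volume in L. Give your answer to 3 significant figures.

Adiabatic (γ = 7/5), T V^(γ−1) and P V^γ constant: T₂ = T₁·(V₁/V₂)^(γ−1) = 436.3 K; P₂ = P₁·(V₁/V₂)^γ = 24.57 atm.
T constant ⇒ Boyle's law P V = const: T₃ = T₂; V₃ = V₂·(P₂/P₃) = 1.679 L.
Isobaric, so V/T is constant: P₄ = P₃; V₄ = V₃·(T₄/T₃) = 1.024 L.

V₄ ≈ 1.02 L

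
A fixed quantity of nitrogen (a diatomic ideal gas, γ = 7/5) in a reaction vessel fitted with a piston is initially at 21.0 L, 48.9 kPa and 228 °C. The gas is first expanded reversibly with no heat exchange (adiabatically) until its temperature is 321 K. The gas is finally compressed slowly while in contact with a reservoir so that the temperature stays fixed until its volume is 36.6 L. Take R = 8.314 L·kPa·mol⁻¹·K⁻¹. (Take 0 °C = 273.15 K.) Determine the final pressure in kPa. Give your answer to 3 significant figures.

Convert: T₁ = 501.1 K.
Reversible adiabatic, γ = 7/5: P₂ = P₁·(T₂/T₁)^(γ/(γ−1)) = 10.28 kPa; V₂ = V₁·(T₁/T₂)^(1/(γ−1)) = 63.96 L.
Isothermal, so P V is constant: T₃ = T₂; P₃ = P₂·(V₂/V₃) = 17.97 kPa.

P₃ ≈ 18.0 kPa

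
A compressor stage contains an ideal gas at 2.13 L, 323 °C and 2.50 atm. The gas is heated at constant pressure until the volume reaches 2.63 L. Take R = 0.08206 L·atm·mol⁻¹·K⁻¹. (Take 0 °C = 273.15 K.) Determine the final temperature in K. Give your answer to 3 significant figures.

T₂ ≈ 736 K

Convert: T₁ = 596.1 K.
Isobaric, so V/T is constant: P₂ = P₁; T₂ = T₁·(V₂/V₁) = 736.1 K.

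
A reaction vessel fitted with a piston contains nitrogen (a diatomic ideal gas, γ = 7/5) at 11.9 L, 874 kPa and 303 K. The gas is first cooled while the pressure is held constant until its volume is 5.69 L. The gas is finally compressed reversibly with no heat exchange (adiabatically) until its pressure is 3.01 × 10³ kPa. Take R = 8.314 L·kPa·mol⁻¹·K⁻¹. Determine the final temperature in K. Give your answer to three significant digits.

P constant ⇒ V ∝ T: P₂ = P₁; T₂ = T₁·(V₂/V₁) = 144.9 K.
Adiabatic (γ = 7/5), T V^(γ−1) and P V^γ constant: T₃ = T₂·(P₃/P₂)^((γ−1)/γ) = 206.3 K; V₃ = V₂·(P₂/P₃)^(1/γ) = 2.352 L.

T₃ ≈ 206 K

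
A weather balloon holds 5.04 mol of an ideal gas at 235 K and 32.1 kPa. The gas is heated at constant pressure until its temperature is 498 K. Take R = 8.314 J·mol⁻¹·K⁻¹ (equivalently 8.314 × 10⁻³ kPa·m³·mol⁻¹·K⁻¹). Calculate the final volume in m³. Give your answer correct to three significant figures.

From PV = nRT: V₁ = nRT₁/P₁ = 0.3068 m³.
Isobaric, so V/T is constant: P₂ = P₁; V₂ = V₁·(T₂/T₁) = 0.6501 m³.

V₂ ≈ 0.650 m³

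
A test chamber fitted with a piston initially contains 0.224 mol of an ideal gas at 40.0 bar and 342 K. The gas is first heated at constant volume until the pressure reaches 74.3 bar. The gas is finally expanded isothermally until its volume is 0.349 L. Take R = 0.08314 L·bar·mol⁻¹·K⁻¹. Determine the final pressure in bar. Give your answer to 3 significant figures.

P₃ ≈ 33.9 bar

From PV = nRT: V₁ = nRT₁/P₁ = 0.1592 L.
V constant ⇒ P ∝ T: V₂ = V₁; T₂ = T₁·(P₂/P₁) = 635.3 K.
T constant ⇒ Boyle's law P V = const: T₃ = T₂; P₃ = P₂·(V₂/V₃) = 33.90 bar.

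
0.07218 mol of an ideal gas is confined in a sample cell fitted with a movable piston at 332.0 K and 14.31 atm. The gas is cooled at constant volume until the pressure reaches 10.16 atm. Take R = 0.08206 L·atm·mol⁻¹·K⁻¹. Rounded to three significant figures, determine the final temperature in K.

T₂ ≈ 236 K

From PV = nRT: V₁ = nRT₁/P₁ = 0.1374 L.
V constant ⇒ P ∝ T: V₂ = V₁; T₂ = T₁·(P₂/P₁) = 235.7 K.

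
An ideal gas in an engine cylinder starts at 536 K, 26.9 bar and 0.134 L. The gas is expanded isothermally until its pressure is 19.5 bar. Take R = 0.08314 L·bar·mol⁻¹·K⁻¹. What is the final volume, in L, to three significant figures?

Isothermal, so P V is constant: T₂ = T₁; V₂ = V₁·(P₁/P₂) = 0.1849 L.

V₂ ≈ 0.185 L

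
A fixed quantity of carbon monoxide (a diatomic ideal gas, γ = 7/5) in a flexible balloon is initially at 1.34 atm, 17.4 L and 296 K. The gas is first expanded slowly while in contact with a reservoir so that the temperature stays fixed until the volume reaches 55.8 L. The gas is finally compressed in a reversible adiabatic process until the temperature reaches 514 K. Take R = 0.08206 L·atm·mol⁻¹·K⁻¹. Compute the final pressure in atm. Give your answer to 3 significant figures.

P₃ ≈ 2.88 atm

Isothermal, so P V is constant: T₂ = T₁; P₂ = P₁·(V₁/V₂) = 0.4178 atm.
Adiabatic (γ = 7/5), T V^(γ−1) and P V^γ constant: P₃ = P₂·(T₃/T₂)^(γ/(γ−1)) = 2.883 atm; V₃ = V₂·(T₂/T₃)^(1/(γ−1)) = 14.04 L.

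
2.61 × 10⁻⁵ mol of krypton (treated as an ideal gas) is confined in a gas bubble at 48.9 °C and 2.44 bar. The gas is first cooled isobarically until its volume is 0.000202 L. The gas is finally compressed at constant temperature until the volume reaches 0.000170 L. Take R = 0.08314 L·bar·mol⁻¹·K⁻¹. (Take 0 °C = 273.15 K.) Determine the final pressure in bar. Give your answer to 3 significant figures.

P₃ ≈ 2.90 bar

Convert: T₁ = 322.0 K.
From PV = nRT: V₁ = nRT₁/P₁ = 0.0002864 L.
Isobaric, so V/T is constant: P₂ = P₁; T₂ = T₁·(V₂/V₁) = 227.1 K.
Isothermal, so P V is constant: T₃ = T₂; P₃ = P₂·(V₂/V₃) = 2.899 bar.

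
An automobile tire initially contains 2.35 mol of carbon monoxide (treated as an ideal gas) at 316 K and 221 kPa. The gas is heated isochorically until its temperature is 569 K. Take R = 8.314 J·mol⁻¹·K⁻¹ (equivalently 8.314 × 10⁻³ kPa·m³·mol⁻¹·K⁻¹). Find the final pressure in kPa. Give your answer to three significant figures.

P₂ ≈ 398 kPa

From PV = nRT: V₁ = nRT₁/P₁ = 0.02794 m³.
V constant ⇒ P ∝ T: V₂ = V₁; P₂ = P₁·(T₂/T₁) = 397.9 kPa.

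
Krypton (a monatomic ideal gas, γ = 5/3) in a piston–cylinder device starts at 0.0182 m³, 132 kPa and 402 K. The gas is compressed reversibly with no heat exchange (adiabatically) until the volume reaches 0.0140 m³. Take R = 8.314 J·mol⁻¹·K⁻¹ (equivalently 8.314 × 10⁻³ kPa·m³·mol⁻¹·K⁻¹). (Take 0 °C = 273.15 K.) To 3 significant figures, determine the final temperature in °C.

Reversible adiabatic, γ = 5/3: T₂ = T₁·(V₁/V₂)^(γ−1) = 478.8 K; P₂ = P₁·(V₁/V₂)^γ = 204.4 kPa.

T₂ ≈ 206 °C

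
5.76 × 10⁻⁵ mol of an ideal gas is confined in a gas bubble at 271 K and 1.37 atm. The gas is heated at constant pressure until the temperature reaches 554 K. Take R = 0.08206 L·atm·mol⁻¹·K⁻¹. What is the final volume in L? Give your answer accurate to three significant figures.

From PV = nRT: V₁ = nRT₁/P₁ = 0.0009350 L.
Isobaric, so V/T is constant: P₂ = P₁; V₂ = V₁·(T₂/T₁) = 0.001911 L.

V₂ ≈ 0.00191 L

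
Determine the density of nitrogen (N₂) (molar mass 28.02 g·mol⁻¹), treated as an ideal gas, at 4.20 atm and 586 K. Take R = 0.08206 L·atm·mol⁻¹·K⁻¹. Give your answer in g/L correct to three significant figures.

ρ ≈ 2.45 g/L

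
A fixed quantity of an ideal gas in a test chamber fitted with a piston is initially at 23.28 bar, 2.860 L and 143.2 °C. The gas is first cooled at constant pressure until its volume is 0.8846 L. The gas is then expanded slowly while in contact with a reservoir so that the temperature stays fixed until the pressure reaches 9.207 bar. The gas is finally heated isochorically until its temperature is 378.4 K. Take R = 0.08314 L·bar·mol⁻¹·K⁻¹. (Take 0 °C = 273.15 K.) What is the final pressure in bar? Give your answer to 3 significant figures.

Convert: T₁ = 416.3 K.
P constant ⇒ V ∝ T: P₂ = P₁; T₂ = T₁·(V₂/V₁) = 128.8 K.
T constant ⇒ Boyle's law P V = const: T₃ = T₂; V₃ = V₂·(P₂/P₃) = 2.237 L.
Isochoric, so P/T is constant: V₄ = V₃; P₄ = P₃·(T₄/T₃) = 27.05 bar.

P₄ ≈ 27.1 bar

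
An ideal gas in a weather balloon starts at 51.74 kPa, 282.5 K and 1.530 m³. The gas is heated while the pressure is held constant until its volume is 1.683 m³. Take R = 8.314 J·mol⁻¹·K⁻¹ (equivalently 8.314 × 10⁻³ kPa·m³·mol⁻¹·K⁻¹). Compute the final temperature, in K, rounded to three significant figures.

P constant ⇒ V ∝ T: P₂ = P₁; T₂ = T₁·(V₂/V₁) = 310.8 K.

T₂ ≈ 311 K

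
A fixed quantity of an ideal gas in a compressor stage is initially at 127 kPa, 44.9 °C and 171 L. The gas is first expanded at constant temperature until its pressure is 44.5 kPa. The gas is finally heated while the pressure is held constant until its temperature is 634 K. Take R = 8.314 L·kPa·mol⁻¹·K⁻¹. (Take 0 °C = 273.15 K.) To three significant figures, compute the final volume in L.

V₃ ≈ 973 L

Convert: T₁ = 318.0 K.
Isothermal, so P V is constant: T₂ = T₁; V₂ = V₁·(P₁/P₂) = 488.0 L.
P constant ⇒ V ∝ T: P₃ = P₂; V₃ = V₂·(T₃/T₂) = 972.8 L.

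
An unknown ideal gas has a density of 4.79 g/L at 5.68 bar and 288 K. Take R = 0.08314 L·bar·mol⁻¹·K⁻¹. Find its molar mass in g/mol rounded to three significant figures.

M ≈ 20.2 g/mol

ρ = PM/(RT) ⇒ M = ρRT/P = (4.79 × 0.08314 × 288.0) / 5.68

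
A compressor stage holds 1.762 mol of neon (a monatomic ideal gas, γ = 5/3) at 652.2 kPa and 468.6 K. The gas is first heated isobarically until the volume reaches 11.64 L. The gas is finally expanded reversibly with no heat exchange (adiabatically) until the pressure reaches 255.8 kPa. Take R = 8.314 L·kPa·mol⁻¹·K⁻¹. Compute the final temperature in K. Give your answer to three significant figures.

From PV = nRT: V₁ = nRT₁/P₁ = 10.53 L.
P constant ⇒ V ∝ T: P₂ = P₁; T₂ = T₁·(V₂/V₁) = 518.2 K.
Adiabatic (γ = 5/3), T V^(γ−1) and P V^γ constant: T₃ = T₂·(P₃/P₂)^((γ−1)/γ) = 356.4 K; V₃ = V₂·(P₂/P₃)^(1/γ) = 20.41 L.

T₃ ≈ 356 K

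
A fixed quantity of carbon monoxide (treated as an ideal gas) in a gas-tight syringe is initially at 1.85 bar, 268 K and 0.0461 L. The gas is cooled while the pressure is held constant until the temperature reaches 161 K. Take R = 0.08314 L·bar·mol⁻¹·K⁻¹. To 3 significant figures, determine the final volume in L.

V₂ ≈ 0.0277 L

P constant ⇒ V ∝ T: P₂ = P₁; V₂ = V₁·(T₂/T₁) = 0.02769 L.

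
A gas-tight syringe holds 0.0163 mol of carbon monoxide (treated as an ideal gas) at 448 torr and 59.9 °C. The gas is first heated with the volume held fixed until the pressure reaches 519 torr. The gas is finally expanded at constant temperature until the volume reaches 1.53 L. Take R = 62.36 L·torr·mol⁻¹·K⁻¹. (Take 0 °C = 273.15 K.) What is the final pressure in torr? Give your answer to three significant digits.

P₃ ≈ 256 torr

Convert: T₁ = 333.0 K.
From PV = nRT: V₁ = nRT₁/P₁ = 0.7557 L.
V constant ⇒ P ∝ T: V₂ = V₁; T₂ = T₁·(P₂/P₁) = 385.8 K.
T constant ⇒ Boyle's law P V = const: T₃ = T₂; P₃ = P₂·(V₂/V₃) = 256.3 torr.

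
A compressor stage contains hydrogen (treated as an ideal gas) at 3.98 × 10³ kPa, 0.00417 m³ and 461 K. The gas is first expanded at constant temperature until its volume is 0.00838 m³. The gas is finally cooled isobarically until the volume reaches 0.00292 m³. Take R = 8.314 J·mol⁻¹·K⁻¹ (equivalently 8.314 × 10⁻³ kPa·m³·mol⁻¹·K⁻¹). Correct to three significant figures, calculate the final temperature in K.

T constant ⇒ Boyle's law P V = const: T₂ = T₁; P₂ = P₁·(V₁/V₂) = 1981 kPa.
Isobaric, so V/T is constant: P₃ = P₂; T₃ = T₂·(V₃/V₂) = 160.6 K.

T₃ ≈ 161 K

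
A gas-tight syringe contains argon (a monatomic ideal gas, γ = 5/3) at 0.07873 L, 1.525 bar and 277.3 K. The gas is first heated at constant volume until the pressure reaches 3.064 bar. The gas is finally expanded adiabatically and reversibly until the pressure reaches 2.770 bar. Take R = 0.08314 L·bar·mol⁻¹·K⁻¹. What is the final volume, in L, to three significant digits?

V₃ ≈ 0.0836 L

Isochoric, so P/T is constant: V₂ = V₁; T₂ = T₁·(P₂/P₁) = 557.1 K.
Adiabatic (γ = 5/3), T V^(γ−1) and P V^γ constant: T₃ = T₂·(P₃/P₂)^((γ−1)/γ) = 535.1 K; V₃ = V₂·(P₂/P₃)^(1/γ) = 0.08364 L.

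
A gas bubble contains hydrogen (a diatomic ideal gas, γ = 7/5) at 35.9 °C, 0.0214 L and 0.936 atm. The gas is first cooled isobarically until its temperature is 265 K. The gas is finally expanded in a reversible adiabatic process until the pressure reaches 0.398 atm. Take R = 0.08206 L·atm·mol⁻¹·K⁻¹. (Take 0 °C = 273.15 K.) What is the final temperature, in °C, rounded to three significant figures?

T₃ ≈ -65.6 °C

Convert: T₁ = 309.0 K.
P constant ⇒ V ∝ T: P₂ = P₁; V₂ = V₁·(T₂/T₁) = 0.01835 L.
Adiabatic (γ = 7/5), T V^(γ−1) and P V^γ constant: T₃ = T₂·(P₃/P₂)^((γ−1)/γ) = 207.6 K; V₃ = V₂·(P₂/P₃)^(1/γ) = 0.03380 L.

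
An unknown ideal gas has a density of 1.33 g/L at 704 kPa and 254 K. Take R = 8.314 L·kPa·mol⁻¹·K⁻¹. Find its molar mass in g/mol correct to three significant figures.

M ≈ 3.99 g/mol

ρ = PM/(RT) ⇒ M = ρRT/P = (1.33 × 8.314 × 254.0) / 704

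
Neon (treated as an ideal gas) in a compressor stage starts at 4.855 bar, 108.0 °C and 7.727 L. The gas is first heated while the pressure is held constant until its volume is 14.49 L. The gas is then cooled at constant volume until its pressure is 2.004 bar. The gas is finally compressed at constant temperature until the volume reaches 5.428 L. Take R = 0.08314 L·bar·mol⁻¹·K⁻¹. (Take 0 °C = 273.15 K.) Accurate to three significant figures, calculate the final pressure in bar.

Convert: T₁ = 381.1 K.
P constant ⇒ V ∝ T: P₂ = P₁; T₂ = T₁·(V₂/V₁) = 714.7 K.
Isochoric, so P/T is constant: V₃ = V₂; T₃ = T₂·(P₃/P₂) = 295.0 K.
T constant ⇒ Boyle's law P V = const: T₄ = T₃; P₄ = P₃·(V₃/V₄) = 5.350 bar.

P₄ ≈ 5.35 bar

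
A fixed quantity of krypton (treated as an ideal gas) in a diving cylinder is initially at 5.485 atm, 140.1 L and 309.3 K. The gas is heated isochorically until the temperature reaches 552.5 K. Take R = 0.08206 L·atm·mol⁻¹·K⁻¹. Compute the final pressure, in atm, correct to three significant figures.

Isochoric, so P/T is constant: V₂ = V₁; P₂ = P₁·(T₂/T₁) = 9.798 atm.

P₂ ≈ 9.80 atm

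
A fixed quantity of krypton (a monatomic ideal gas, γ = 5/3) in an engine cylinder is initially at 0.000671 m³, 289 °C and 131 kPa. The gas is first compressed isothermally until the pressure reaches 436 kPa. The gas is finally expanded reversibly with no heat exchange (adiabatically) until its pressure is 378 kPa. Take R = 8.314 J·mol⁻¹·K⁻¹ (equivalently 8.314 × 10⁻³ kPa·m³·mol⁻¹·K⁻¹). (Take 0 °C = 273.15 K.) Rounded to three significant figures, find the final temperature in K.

T₃ ≈ 531 K

Convert: T₁ = 562.1 K.
Isothermal, so P V is constant: T₂ = T₁; V₂ = V₁·(P₁/P₂) = 0.0002016 m³.
Adiabatic (γ = 5/3), T V^(γ−1) and P V^γ constant: T₃ = T₂·(P₃/P₂)^((γ−1)/γ) = 531.0 K; V₃ = V₂·(P₂/P₃)^(1/γ) = 0.0002196 m³.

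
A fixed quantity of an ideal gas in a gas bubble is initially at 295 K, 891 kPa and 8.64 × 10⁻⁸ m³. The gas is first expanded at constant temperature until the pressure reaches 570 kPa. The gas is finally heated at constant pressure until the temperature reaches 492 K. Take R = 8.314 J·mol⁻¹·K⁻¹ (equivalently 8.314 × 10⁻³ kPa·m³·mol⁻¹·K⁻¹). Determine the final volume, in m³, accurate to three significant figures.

T constant ⇒ Boyle's law P V = const: T₂ = T₁; V₂ = V₁·(P₁/P₂) = 1.351e-07 m³.
P constant ⇒ V ∝ T: P₃ = P₂; V₃ = V₂·(T₃/T₂) = 2.252e-07 m³.

V₃ ≈ 2.25e-07 m³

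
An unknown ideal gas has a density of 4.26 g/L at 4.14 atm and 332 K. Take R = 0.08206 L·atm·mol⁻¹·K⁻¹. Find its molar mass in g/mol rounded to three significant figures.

M ≈ 28.0 g/mol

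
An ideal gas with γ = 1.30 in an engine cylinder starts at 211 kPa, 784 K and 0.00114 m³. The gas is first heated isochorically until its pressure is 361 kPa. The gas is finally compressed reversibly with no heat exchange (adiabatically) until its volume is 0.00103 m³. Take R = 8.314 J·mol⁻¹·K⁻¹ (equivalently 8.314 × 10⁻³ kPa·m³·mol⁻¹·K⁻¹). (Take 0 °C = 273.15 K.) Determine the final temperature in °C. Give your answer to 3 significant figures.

T₃ ≈ 1.11e+03 °C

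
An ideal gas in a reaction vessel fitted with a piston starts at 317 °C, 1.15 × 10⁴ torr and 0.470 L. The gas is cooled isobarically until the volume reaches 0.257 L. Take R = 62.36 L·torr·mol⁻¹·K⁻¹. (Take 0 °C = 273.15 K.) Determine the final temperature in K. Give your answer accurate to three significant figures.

T₂ ≈ 323 K

Convert: T₁ = 590.1 K.
Isobaric, so V/T is constant: P₂ = P₁; T₂ = T₁·(V₂/V₁) = 322.7 K.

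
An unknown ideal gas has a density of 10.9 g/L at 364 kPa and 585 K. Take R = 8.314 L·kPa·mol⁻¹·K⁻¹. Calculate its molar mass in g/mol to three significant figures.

M ≈ 146 g/mol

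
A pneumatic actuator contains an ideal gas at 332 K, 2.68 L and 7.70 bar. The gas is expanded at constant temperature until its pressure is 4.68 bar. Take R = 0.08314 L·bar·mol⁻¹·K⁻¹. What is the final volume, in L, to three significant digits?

V₂ ≈ 4.41 L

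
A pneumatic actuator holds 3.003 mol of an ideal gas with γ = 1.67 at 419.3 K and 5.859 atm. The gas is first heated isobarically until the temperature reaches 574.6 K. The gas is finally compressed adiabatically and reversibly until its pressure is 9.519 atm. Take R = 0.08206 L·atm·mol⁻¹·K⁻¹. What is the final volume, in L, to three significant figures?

From PV = nRT: V₁ = nRT₁/P₁ = 17.64 L.
Isobaric, so V/T is constant: P₂ = P₁; V₂ = V₁·(T₂/T₁) = 24.17 L.
Reversible adiabatic, γ = 1.67: T₃ = T₂·(P₃/P₂)^((γ−1)/γ) = 698.1 K; V₃ = V₂·(P₂/P₃)^(1/γ) = 18.07 L.

V₃ ≈ 18.1 L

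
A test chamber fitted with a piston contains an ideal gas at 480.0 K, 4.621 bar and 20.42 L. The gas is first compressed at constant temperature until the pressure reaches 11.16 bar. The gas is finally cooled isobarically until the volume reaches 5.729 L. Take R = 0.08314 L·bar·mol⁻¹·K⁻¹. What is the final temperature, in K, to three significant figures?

T constant ⇒ Boyle's law P V = const: T₂ = T₁; V₂ = V₁·(P₁/P₂) = 8.455 L.
Isobaric, so V/T is constant: P₃ = P₂; T₃ = T₂·(V₃/V₂) = 325.2 K.

T₃ ≈ 325 K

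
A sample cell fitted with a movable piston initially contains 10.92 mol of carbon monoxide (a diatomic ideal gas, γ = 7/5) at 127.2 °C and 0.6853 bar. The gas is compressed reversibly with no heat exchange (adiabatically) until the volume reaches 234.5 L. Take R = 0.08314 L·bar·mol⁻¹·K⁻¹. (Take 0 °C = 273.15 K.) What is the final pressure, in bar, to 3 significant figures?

P₂ ≈ 2.15 bar

Convert: T₁ = 400.3 K.
From PV = nRT: V₁ = nRT₁/P₁ = 530.4 L.
Adiabatic (γ = 7/5), T V^(γ−1) and P V^γ constant: T₂ = T₁·(V₁/V₂)^(γ−1) = 554.9 K; P₂ = P₁·(V₁/V₂)^γ = 2.148 bar.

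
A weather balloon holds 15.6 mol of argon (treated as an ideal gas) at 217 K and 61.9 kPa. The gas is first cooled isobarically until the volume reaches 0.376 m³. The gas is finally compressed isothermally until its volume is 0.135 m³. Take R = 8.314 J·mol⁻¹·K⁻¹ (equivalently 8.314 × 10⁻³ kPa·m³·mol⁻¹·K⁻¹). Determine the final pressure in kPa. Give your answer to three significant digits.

From PV = nRT: V₁ = nRT₁/P₁ = 0.4547 m³.
Isobaric, so V/T is constant: P₂ = P₁; T₂ = T₁·(V₂/V₁) = 179.5 K.
Isothermal, so P V is constant: T₃ = T₂; P₃ = P₂·(V₂/V₃) = 172.4 kPa.

P₃ ≈ 172 kPa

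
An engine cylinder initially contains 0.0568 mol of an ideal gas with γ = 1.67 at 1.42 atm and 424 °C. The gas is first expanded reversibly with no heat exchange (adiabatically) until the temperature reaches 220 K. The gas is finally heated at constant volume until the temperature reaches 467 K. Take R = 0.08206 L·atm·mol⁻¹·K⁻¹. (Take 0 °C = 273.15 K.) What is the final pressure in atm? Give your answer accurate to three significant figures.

Convert: T₁ = 697.1 K.
From PV = nRT: V₁ = nRT₁/P₁ = 2.288 L.
Adiabatic (γ = 1.67), T V^(γ−1) and P V^γ constant: P₂ = P₁·(T₂/T₁)^(γ/(γ−1)) = 0.08012 atm; V₂ = V₁·(T₁/T₂)^(1/(γ−1)) = 12.80 L.
Isochoric, so P/T is constant: V₃ = V₂; P₃ = P₂·(T₃/T₂) = 0.1701 atm.

P₃ ≈ 0.170 atm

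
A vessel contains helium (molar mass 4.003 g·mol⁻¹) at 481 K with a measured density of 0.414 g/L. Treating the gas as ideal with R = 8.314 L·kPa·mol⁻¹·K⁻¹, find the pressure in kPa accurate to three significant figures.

P ≈ 414 kPa

ρ = PM/(RT) ⇒ P = ρRT/M = (0.414 × 8.314 × 481.0) / 4.003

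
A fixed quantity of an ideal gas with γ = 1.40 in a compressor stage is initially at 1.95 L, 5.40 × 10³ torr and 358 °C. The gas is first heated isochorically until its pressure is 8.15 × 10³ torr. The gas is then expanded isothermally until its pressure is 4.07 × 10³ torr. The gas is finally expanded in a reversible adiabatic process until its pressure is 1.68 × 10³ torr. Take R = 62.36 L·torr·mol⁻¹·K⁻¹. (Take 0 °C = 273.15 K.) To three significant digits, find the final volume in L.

Convert: T₁ = 631.1 K.
V constant ⇒ P ∝ T: V₂ = V₁; T₂ = T₁·(P₂/P₁) = 952.6 K.
Isothermal, so P V is constant: T₃ = T₂; V₃ = V₂·(P₂/P₃) = 3.905 L.
Adiabatic (γ = 1.40), T V^(γ−1) and P V^γ constant: T₄ = T₃·(P₄/P₃)^((γ−1)/γ) = 739.8 K; V₄ = V₃·(P₃/P₄)^(1/γ) = 7.347 L.

V₄ ≈ 7.35 L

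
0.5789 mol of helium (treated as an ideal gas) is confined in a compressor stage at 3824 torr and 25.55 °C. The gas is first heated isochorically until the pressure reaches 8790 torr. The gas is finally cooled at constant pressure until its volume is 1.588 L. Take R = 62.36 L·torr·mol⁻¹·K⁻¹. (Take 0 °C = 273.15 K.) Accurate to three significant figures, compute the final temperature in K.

Convert: T₁ = 298.7 K.
From PV = nRT: V₁ = nRT₁/P₁ = 2.820 L.
Isochoric, so P/T is constant: V₂ = V₁; T₂ = T₁·(P₂/P₁) = 686.6 K.
Isobaric, so V/T is constant: P₃ = P₂; T₃ = T₂·(V₃/V₂) = 386.7 K.

T₃ ≈ 387 K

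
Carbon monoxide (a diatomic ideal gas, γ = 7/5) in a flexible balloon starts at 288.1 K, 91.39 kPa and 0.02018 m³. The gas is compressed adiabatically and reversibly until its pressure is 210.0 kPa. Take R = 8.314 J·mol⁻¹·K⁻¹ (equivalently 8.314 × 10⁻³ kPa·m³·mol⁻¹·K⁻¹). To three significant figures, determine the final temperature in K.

Adiabatic (γ = 7/5), T V^(γ−1) and P V^γ constant: T₂ = T₁·(P₂/P₁)^((γ−1)/γ) = 365.4 K; V₂ = V₁·(P₁/P₂)^(1/γ) = 0.01114 m³.

T₂ ≈ 365 K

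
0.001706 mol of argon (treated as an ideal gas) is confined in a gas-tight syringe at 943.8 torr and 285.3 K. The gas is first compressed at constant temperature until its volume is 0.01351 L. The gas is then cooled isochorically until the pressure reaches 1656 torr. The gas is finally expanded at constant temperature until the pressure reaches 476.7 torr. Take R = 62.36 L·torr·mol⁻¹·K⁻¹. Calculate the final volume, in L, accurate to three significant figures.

From PV = nRT: V₁ = nRT₁/P₁ = 0.03216 L.
Isothermal, so P V is constant: T₂ = T₁; P₂ = P₁·(V₁/V₂) = 2247 torr.
Isochoric, so P/T is constant: V₃ = V₂; T₃ = T₂·(P₃/P₂) = 210.3 K.
T constant ⇒ Boyle's law P V = const: T₄ = T₃; V₄ = V₃·(P₃/P₄) = 0.04693 L.

V₄ ≈ 0.0469 L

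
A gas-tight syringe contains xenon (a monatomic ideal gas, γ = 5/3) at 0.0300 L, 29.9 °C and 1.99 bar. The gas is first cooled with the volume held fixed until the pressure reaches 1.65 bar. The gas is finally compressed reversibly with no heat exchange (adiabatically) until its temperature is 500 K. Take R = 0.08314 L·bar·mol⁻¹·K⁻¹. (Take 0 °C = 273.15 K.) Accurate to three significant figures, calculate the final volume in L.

Convert: T₁ = 303.0 K.
V constant ⇒ P ∝ T: V₂ = V₁; T₂ = T₁·(P₂/P₁) = 251.3 K.
Adiabatic (γ = 5/3), T V^(γ−1) and P V^γ constant: P₃ = P₂·(T₃/T₂)^(γ/(γ−1)) = 9.216 bar; V₃ = V₂·(T₂/T₃)^(1/(γ−1)) = 0.01069 L.

V₃ ≈ 0.0107 L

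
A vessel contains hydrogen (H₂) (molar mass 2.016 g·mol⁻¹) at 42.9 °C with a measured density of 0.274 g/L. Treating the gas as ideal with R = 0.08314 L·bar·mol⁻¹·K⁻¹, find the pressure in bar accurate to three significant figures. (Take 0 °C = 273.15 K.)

P ≈ 3.57 bar

ρ = PM/(RT) ⇒ P = ρRT/M = (0.274 × 0.08314 × 316.0) / 2.016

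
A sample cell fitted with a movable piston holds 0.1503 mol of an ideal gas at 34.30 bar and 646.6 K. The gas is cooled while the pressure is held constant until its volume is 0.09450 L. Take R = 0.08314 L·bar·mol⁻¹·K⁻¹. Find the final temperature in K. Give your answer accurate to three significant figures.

T₂ ≈ 259 K

From PV = nRT: V₁ = nRT₁/P₁ = 0.2356 L.
Isobaric, so V/T is constant: P₂ = P₁; T₂ = T₁·(V₂/V₁) = 259.4 K.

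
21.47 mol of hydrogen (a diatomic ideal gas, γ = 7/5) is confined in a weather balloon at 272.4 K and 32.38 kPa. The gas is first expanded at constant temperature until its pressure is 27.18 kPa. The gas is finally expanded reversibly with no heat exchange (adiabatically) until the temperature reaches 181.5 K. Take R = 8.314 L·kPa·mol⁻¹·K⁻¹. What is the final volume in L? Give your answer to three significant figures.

V₃ ≈ 4.94e+03 L

From PV = nRT: V₁ = nRT₁/P₁ = 1502 L.
Isothermal, so P V is constant: T₂ = T₁; V₂ = V₁·(P₁/P₂) = 1789 L.
Reversible adiabatic, γ = 7/5: P₃ = P₂·(T₃/T₂)^(γ/(γ−1)) = 6.563 kPa; V₃ = V₂·(T₂/T₃)^(1/(γ−1)) = 4937 L.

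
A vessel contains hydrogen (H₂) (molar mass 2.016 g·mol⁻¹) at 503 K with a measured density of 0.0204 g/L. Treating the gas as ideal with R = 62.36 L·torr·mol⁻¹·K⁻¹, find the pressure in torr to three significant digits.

ρ = PM/(RT) ⇒ P = ρRT/M = (0.0204 × 62.36 × 503.0) / 2.016

P ≈ 317 torr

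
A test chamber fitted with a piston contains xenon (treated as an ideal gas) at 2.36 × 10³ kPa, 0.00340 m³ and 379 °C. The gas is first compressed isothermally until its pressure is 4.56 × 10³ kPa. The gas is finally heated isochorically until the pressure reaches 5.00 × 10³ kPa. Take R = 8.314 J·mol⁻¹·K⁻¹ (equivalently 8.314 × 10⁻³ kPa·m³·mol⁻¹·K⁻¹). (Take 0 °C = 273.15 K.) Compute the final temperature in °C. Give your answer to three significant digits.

T₃ ≈ 442 °C

Convert: T₁ = 652.1 K.
T constant ⇒ Boyle's law P V = const: T₂ = T₁; V₂ = V₁·(P₁/P₂) = 0.001760 m³.
Isochoric, so P/T is constant: V₃ = V₂; T₃ = T₂·(P₃/P₂) = 715.1 K.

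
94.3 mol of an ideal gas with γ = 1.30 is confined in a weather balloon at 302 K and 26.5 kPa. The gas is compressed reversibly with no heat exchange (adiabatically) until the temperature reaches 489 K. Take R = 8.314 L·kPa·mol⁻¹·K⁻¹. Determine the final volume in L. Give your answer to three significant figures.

From PV = nRT: V₁ = nRT₁/P₁ = 8935 L.
Adiabatic (γ = 1.30), T V^(γ−1) and P V^γ constant: P₂ = P₁·(T₂/T₁)^(γ/(γ−1)) = 213.9 kPa; V₂ = V₁·(T₁/T₂)^(1/(γ−1)) = 1792 L.

V₂ ≈ 1.79e+03 L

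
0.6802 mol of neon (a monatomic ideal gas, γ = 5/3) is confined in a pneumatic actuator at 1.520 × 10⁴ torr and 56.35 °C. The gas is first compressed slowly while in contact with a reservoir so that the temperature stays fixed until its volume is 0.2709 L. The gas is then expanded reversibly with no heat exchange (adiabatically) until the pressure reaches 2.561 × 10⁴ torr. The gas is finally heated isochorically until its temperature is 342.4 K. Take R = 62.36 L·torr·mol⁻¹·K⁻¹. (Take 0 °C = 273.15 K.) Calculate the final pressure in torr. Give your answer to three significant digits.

P₄ ≈ 3.52e+04 torr

Convert: T₁ = 329.5 K.
From PV = nRT: V₁ = nRT₁/P₁ = 0.9195 L.
Isothermal, so P V is constant: T₂ = T₁; P₂ = P₁·(V₁/V₂) = 5.159e+04 torr.
Reversible adiabatic, γ = 5/3: T₃ = T₂·(P₃/P₂)^((γ−1)/γ) = 249.0 K; V₃ = V₂·(P₂/P₃)^(1/γ) = 0.4124 L.
V constant ⇒ P ∝ T: V₄ = V₃; P₄ = P₃·(T₄/T₃) = 3.522e+04 torr.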